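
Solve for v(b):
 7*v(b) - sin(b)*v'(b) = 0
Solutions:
 v(b) = C1*sqrt(cos(b) - 1)*(cos(b)^3 - 3*cos(b)^2 + 3*cos(b) - 1)/(sqrt(cos(b) + 1)*(cos(b)^3 + 3*cos(b)^2 + 3*cos(b) + 1))


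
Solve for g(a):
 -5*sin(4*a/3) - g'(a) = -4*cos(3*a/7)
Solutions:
 g(a) = C1 + 28*sin(3*a/7)/3 + 15*cos(4*a/3)/4


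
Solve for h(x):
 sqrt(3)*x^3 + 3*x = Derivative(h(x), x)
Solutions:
 h(x) = C1 + sqrt(3)*x^4/4 + 3*x^2/2


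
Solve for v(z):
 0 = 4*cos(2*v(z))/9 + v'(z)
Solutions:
 4*z/9 - log(sin(2*v(z)) - 1)/4 + log(sin(2*v(z)) + 1)/4 = C1


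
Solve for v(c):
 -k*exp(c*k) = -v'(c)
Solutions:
 v(c) = C1 + exp(c*k)


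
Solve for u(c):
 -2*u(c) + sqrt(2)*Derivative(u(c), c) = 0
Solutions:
 u(c) = C1*exp(sqrt(2)*c)


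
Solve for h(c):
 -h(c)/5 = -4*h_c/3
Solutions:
 h(c) = C1*exp(3*c/20)


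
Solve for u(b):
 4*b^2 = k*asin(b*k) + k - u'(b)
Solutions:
 u(b) = C1 - 4*b^3/3 + b*k + k*Piecewise((b*asin(b*k) + sqrt(-b^2*k^2 + 1)/k, Ne(k, 0)), (0, True))


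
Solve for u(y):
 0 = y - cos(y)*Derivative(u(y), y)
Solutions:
 u(y) = C1 + Integral(y/cos(y), y)


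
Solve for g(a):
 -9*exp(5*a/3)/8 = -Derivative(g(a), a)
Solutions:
 g(a) = C1 + 27*exp(5*a/3)/40


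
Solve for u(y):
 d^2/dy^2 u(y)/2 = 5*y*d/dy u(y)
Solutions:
 u(y) = C1 + C2*erfi(sqrt(5)*y)


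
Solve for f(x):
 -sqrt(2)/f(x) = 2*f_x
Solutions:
 f(x) = -sqrt(C1 - sqrt(2)*x)
 f(x) = sqrt(C1 - sqrt(2)*x)


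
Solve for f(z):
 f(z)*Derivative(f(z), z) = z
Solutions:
 f(z) = -sqrt(C1 + z^2)
 f(z) = sqrt(C1 + z^2)


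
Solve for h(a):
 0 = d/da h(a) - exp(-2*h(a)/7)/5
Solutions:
 h(a) = 7*log(-sqrt(C1 + a)) - 7*log(35) + 7*log(70)/2
 h(a) = 7*log(C1 + a)/2 - 7*log(35) + 7*log(70)/2


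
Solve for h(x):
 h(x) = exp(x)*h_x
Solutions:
 h(x) = C1*exp(-exp(-x))


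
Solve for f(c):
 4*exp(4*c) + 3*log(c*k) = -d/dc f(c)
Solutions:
 f(c) = C1 - 3*c*log(c*k) + 3*c - exp(4*c)


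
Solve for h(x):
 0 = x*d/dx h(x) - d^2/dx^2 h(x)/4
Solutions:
 h(x) = C1 + C2*erfi(sqrt(2)*x)


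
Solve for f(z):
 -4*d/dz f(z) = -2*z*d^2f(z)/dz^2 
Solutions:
 f(z) = C1 + C2*z^3


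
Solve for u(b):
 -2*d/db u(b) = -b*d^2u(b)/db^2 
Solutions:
 u(b) = C1 + C2*b^3


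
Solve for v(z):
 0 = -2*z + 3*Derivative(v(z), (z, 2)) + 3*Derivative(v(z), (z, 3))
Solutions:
 v(z) = C1 + C2*z + C3*exp(-z) + z^3/9 - z^2/3


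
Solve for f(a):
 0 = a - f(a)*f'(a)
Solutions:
 f(a) = -sqrt(C1 + a^2)
 f(a) = sqrt(C1 + a^2)


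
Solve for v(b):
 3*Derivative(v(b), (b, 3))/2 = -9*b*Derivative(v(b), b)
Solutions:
 v(b) = C1 + Integral(C2*airyai(-6^(1/3)*b) + C3*airybi(-6^(1/3)*b), b)


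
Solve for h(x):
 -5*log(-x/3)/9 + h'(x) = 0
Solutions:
 h(x) = C1 + 5*x*log(-x)/9 + 5*x*(-log(3) - 1)/9


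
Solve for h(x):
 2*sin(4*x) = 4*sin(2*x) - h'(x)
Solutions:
 h(x) = C1 + 4*sin(x)^4


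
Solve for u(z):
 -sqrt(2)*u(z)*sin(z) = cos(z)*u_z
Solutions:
 u(z) = C1*cos(z)^(sqrt(2))


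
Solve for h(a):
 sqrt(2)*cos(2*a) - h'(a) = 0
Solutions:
 h(a) = C1 + sqrt(2)*sin(2*a)/2


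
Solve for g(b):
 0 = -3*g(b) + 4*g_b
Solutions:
 g(b) = C1*exp(3*b/4)


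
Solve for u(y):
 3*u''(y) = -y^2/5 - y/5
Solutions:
 u(y) = C1 + C2*y - y^4/180 - y^3/90


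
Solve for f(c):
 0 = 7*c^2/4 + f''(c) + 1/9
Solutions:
 f(c) = C1 + C2*c - 7*c^4/48 - c^2/18


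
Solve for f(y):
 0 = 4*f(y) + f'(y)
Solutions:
 f(y) = C1*exp(-4*y)


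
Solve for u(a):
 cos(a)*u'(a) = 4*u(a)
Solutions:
 u(a) = C1*(sin(a)^2 + 2*sin(a) + 1)/(sin(a)^2 - 2*sin(a) + 1)


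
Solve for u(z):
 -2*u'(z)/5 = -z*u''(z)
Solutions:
 u(z) = C1 + C2*z^(7/5)


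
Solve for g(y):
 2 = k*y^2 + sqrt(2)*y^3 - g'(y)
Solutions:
 g(y) = C1 + k*y^3/3 + sqrt(2)*y^4/4 - 2*y


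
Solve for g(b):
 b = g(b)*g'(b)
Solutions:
 g(b) = -sqrt(C1 + b^2)
 g(b) = sqrt(C1 + b^2)


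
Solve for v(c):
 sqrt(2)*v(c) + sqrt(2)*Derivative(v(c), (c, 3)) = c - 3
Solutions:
 v(c) = C3*exp(-c) + sqrt(2)*c/2 + (C1*sin(sqrt(3)*c/2) + C2*cos(sqrt(3)*c/2))*exp(c/2) - 3*sqrt(2)/2


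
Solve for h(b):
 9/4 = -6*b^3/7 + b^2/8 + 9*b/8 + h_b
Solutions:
 h(b) = C1 + 3*b^4/14 - b^3/24 - 9*b^2/16 + 9*b/4


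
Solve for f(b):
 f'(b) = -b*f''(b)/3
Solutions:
 f(b) = C1 + C2/b^2


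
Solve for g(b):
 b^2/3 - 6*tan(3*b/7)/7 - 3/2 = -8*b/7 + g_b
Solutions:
 g(b) = C1 + b^3/9 + 4*b^2/7 - 3*b/2 + 2*log(cos(3*b/7))


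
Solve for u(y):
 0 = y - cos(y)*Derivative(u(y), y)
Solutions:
 u(y) = C1 + Integral(y/cos(y), y)


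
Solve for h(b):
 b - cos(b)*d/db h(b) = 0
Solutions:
 h(b) = C1 + Integral(b/cos(b), b)


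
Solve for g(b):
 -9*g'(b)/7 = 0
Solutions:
 g(b) = C1


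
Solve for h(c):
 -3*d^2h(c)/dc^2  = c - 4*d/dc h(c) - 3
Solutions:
 h(c) = C1 + C2*exp(4*c/3) + c^2/8 - 9*c/16


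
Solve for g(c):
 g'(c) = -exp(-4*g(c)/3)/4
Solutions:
 g(c) = 3*log(-I*(C1 - c/3)^(1/4))
 g(c) = 3*log(I*(C1 - c/3)^(1/4))
 g(c) = 3*log(-(C1 - c/3)^(1/4))
 g(c) = 3*log(C1 - c/3)/4


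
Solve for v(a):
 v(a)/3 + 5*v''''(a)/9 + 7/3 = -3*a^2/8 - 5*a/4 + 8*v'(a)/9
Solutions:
 v(a) = C1*exp(a*(-2^(1/3)*5^(2/3)*(29 + 9*sqrt(11))^(1/3) - 10 + 5*2^(2/3)*5^(1/3)/(29 + 9*sqrt(11))^(1/3))/30)*sin(10^(1/3)*sqrt(3)*a*(5*2^(1/3)/(29 + 9*sqrt(11))^(1/3) + 5^(1/3)*(29 + 9*sqrt(11))^(1/3))/30) + C2*exp(a*(-2^(1/3)*5^(2/3)*(29 + 9*sqrt(11))^(1/3) - 10 + 5*2^(2/3)*5^(1/3)/(29 + 9*sqrt(11))^(1/3))/30)*cos(10^(1/3)*sqrt(3)*a*(5*2^(1/3)/(29 + 9*sqrt(11))^(1/3) + 5^(1/3)*(29 + 9*sqrt(11))^(1/3))/30) + C3*exp(a) + C4*exp(a*(-5 - 5*2^(2/3)*5^(1/3)/(29 + 9*sqrt(11))^(1/3) + 2^(1/3)*5^(2/3)*(29 + 9*sqrt(11))^(1/3))/15) - 9*a^2/8 - 39*a/4 - 33


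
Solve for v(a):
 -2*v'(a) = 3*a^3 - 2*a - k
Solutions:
 v(a) = C1 - 3*a^4/8 + a^2/2 + a*k/2


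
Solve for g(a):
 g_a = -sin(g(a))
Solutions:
 g(a) = -acos((-C1 - exp(2*a))/(C1 - exp(2*a))) + 2*pi
 g(a) = acos((-C1 - exp(2*a))/(C1 - exp(2*a)))


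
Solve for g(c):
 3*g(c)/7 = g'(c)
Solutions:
 g(c) = C1*exp(3*c/7)


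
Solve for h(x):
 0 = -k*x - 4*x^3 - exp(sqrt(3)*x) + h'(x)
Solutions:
 h(x) = C1 + k*x^2/2 + x^4 + sqrt(3)*exp(sqrt(3)*x)/3


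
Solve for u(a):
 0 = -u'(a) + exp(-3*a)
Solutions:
 u(a) = C1 - exp(-3*a)/3


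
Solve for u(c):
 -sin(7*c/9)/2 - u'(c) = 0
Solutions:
 u(c) = C1 + 9*cos(7*c/9)/14


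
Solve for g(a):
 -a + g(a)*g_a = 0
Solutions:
 g(a) = -sqrt(C1 + a^2)
 g(a) = sqrt(C1 + a^2)


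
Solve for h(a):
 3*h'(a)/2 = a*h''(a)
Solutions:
 h(a) = C1 + C2*a^(5/2)


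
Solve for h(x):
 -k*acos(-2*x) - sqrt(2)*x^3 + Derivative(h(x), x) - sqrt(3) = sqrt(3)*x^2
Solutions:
 h(x) = C1 + k*(x*acos(-2*x) + sqrt(1 - 4*x^2)/2) + sqrt(2)*x^4/4 + sqrt(3)*x^3/3 + sqrt(3)*x


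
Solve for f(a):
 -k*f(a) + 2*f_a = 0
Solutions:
 f(a) = C1*exp(a*k/2)


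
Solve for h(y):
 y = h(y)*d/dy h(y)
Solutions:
 h(y) = -sqrt(C1 + y^2)
 h(y) = sqrt(C1 + y^2)


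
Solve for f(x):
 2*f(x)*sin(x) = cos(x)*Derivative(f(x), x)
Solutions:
 f(x) = C1/cos(x)^2


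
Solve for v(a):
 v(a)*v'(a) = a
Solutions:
 v(a) = -sqrt(C1 + a^2)
 v(a) = sqrt(C1 + a^2)


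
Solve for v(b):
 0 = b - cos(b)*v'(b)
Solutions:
 v(b) = C1 + Integral(b/cos(b), b)


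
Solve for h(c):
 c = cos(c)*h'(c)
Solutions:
 h(c) = C1 + Integral(c/cos(c), c)


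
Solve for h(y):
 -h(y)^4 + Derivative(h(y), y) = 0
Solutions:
 h(y) = (-1/(C1 + 3*y))^(1/3)
 h(y) = (-1/(C1 + y))^(1/3)*(-3^(2/3) - 3*3^(1/6)*I)/6
 h(y) = (-1/(C1 + y))^(1/3)*(-3^(2/3) + 3*3^(1/6)*I)/6


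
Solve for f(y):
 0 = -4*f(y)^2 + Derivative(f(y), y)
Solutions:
 f(y) = -1/(C1 + 4*y)


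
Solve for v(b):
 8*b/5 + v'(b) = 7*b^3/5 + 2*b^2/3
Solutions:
 v(b) = C1 + 7*b^4/20 + 2*b^3/9 - 4*b^2/5


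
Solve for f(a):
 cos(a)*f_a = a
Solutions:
 f(a) = C1 + Integral(a/cos(a), a)


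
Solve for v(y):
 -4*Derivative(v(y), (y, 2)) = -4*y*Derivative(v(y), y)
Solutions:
 v(y) = C1 + C2*erfi(sqrt(2)*y/2)


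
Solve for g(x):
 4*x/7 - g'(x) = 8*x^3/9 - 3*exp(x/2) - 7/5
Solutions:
 g(x) = C1 - 2*x^4/9 + 2*x^2/7 + 7*x/5 + 6*exp(x/2)


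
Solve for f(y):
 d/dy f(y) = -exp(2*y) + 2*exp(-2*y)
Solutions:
 f(y) = C1 - exp(2*y)/2 - exp(-2*y)


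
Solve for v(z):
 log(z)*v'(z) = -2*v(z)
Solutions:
 v(z) = C1*exp(-2*li(z))


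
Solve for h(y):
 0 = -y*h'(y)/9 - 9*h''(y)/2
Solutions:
 h(y) = C1 + C2*erf(y/9)


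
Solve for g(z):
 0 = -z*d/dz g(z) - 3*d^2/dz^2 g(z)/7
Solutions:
 g(z) = C1 + C2*erf(sqrt(42)*z/6)


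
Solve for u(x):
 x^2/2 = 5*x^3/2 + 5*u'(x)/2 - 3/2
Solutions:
 u(x) = C1 - x^4/4 + x^3/15 + 3*x/5


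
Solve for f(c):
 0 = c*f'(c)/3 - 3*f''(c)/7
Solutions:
 f(c) = C1 + C2*erfi(sqrt(14)*c/6)


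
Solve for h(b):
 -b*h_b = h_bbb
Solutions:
 h(b) = C1 + Integral(C2*airyai(-b) + C3*airybi(-b), b)


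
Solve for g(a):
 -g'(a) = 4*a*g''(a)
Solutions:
 g(a) = C1 + C2*a^(3/4)


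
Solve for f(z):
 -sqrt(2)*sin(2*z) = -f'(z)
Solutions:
 f(z) = C1 - sqrt(2)*cos(2*z)/2


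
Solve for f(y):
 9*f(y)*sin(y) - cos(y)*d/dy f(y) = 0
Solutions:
 f(y) = C1/cos(y)^9


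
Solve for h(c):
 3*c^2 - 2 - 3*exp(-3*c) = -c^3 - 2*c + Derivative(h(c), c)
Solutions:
 h(c) = C1 + c^4/4 + c^3 + c^2 - 2*c + exp(-3*c)


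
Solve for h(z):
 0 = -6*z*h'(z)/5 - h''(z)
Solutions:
 h(z) = C1 + C2*erf(sqrt(15)*z/5)


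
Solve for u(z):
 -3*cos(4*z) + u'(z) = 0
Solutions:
 u(z) = C1 + 3*sin(4*z)/4


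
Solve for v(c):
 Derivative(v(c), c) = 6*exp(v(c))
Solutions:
 v(c) = log(-1/(C1 + 6*c))


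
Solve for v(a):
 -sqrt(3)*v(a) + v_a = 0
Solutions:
 v(a) = C1*exp(sqrt(3)*a)


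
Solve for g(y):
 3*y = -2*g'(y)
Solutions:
 g(y) = C1 - 3*y^2/4


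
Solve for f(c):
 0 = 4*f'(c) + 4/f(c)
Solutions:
 f(c) = -sqrt(C1 - 2*c)
 f(c) = sqrt(C1 - 2*c)


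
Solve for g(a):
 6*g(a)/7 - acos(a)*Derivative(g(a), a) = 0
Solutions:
 g(a) = C1*exp(6*Integral(1/acos(a), a)/7)


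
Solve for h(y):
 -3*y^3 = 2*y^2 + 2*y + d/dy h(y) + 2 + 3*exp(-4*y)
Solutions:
 h(y) = C1 - 3*y^4/4 - 2*y^3/3 - y^2 - 2*y + 3*exp(-4*y)/4


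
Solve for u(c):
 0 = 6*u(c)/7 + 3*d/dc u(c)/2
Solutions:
 u(c) = C1*exp(-4*c/7)


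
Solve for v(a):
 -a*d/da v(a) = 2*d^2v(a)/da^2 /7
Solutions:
 v(a) = C1 + C2*erf(sqrt(7)*a/2)


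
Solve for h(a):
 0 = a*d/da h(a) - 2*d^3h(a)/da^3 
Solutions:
 h(a) = C1 + Integral(C2*airyai(2^(2/3)*a/2) + C3*airybi(2^(2/3)*a/2), a)


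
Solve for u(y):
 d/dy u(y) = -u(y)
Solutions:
 u(y) = C1*exp(-y)


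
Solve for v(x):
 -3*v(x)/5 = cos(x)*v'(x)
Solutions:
 v(x) = C1*(sin(x) - 1)^(3/10)/(sin(x) + 1)^(3/10)


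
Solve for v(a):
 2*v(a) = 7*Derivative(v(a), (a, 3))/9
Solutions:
 v(a) = C3*exp(18^(1/3)*7^(2/3)*a/7) + (C1*sin(3*2^(1/3)*3^(1/6)*7^(2/3)*a/14) + C2*cos(3*2^(1/3)*3^(1/6)*7^(2/3)*a/14))*exp(-18^(1/3)*7^(2/3)*a/14)


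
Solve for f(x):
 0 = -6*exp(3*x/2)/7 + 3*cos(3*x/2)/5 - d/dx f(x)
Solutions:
 f(x) = C1 - 4*exp(3*x/2)/7 + 2*sin(3*x/2)/5


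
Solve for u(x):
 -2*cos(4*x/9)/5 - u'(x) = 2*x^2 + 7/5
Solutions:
 u(x) = C1 - 2*x^3/3 - 7*x/5 - 9*sin(4*x/9)/10


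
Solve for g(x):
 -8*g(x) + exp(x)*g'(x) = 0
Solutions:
 g(x) = C1*exp(-8*exp(-x))


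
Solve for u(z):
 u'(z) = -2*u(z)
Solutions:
 u(z) = C1*exp(-2*z)


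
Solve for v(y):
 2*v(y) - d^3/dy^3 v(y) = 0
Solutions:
 v(y) = C3*exp(2^(1/3)*y) + (C1*sin(2^(1/3)*sqrt(3)*y/2) + C2*cos(2^(1/3)*sqrt(3)*y/2))*exp(-2^(1/3)*y/2)


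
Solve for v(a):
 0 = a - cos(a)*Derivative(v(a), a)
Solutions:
 v(a) = C1 + Integral(a/cos(a), a)


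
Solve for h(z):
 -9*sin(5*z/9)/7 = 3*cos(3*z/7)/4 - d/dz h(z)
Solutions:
 h(z) = C1 + 7*sin(3*z/7)/4 - 81*cos(5*z/9)/35


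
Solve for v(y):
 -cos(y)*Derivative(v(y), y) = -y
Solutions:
 v(y) = C1 + Integral(y/cos(y), y)


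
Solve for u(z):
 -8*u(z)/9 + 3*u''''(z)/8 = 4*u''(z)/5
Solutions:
 u(z) = C1*exp(-2*sqrt(10)*z*sqrt(6 + sqrt(111))/15) + C2*exp(2*sqrt(10)*z*sqrt(6 + sqrt(111))/15) + C3*sin(2*sqrt(10)*z*sqrt(-6 + sqrt(111))/15) + C4*cos(2*sqrt(10)*z*sqrt(-6 + sqrt(111))/15)


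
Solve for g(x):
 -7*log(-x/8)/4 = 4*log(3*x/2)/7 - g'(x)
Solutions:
 g(x) = C1 + 65*x*log(x)/28 + x*(-163*log(2) - 65 + 16*log(3) + 49*I*pi)/28


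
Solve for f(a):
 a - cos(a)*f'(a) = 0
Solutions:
 f(a) = C1 + Integral(a/cos(a), a)


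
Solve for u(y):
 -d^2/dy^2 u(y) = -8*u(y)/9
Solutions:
 u(y) = C1*exp(-2*sqrt(2)*y/3) + C2*exp(2*sqrt(2)*y/3)


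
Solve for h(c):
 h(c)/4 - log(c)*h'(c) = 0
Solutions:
 h(c) = C1*exp(li(c)/4)


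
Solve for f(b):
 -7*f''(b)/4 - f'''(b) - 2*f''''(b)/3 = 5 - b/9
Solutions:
 f(b) = C1 + C2*b + 2*b^3/189 - 638*b^2/441 + (C3*sin(sqrt(33)*b/4) + C4*cos(sqrt(33)*b/4))*exp(-3*b/4)


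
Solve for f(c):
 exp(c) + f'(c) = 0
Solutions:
 f(c) = C1 - exp(c)


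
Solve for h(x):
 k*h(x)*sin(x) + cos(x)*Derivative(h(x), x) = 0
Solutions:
 h(x) = C1*exp(k*log(cos(x)))


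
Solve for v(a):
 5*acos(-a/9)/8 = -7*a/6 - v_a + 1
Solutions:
 v(a) = C1 - 7*a^2/12 - 5*a*acos(-a/9)/8 + a - 5*sqrt(81 - a^2)/8


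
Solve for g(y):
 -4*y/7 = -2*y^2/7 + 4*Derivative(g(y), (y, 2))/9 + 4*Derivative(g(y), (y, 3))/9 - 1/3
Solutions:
 g(y) = C1 + C2*y + C3*exp(-y) + 3*y^4/56 - 3*y^3/7 + 93*y^2/56


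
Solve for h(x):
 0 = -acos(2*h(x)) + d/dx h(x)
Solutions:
 Integral(1/acos(2*_y), (_y, h(x))) = C1 + x


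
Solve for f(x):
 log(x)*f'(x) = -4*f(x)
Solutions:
 f(x) = C1*exp(-4*li(x))


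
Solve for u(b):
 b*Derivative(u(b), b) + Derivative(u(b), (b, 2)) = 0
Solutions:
 u(b) = C1 + C2*erf(sqrt(2)*b/2)


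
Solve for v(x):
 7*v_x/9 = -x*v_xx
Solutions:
 v(x) = C1 + C2*x^(2/9)


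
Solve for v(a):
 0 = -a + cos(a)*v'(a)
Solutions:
 v(a) = C1 + Integral(a/cos(a), a)


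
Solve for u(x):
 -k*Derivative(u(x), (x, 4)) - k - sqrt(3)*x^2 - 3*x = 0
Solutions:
 u(x) = C1 + C2*x + C3*x^2 + C4*x^3 - x^4/24 - sqrt(3)*x^6/(360*k) - x^5/(40*k)


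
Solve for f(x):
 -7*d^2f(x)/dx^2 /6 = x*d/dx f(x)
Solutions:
 f(x) = C1 + C2*erf(sqrt(21)*x/7)


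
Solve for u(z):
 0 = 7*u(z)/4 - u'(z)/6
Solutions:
 u(z) = C1*exp(21*z/2)


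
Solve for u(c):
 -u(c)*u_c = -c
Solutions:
 u(c) = -sqrt(C1 + c^2)
 u(c) = sqrt(C1 + c^2)


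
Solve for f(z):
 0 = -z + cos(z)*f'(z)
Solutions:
 f(z) = C1 + Integral(z/cos(z), z)


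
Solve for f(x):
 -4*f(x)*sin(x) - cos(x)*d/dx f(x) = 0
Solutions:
 f(x) = C1*cos(x)^4


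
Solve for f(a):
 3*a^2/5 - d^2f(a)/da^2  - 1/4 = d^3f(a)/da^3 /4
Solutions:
 f(a) = C1 + C2*a + C3*exp(-4*a) + a^4/20 - a^3/20 - 7*a^2/80


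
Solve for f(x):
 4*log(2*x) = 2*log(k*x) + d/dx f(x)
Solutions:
 f(x) = C1 + 2*x*(-log(k) - 1 + 2*log(2)) + 2*x*log(x)


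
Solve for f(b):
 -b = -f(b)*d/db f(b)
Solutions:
 f(b) = -sqrt(C1 + b^2)
 f(b) = sqrt(C1 + b^2)


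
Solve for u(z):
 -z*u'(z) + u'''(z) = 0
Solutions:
 u(z) = C1 + Integral(C2*airyai(z) + C3*airybi(z), z)


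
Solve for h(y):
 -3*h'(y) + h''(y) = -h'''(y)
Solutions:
 h(y) = C1 + C2*exp(y*(-1 + sqrt(13))/2) + C3*exp(-y*(1 + sqrt(13))/2)


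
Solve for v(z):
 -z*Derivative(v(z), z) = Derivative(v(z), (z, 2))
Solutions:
 v(z) = C1 + C2*erf(sqrt(2)*z/2)


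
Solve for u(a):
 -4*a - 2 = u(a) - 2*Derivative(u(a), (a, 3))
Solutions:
 u(a) = C3*exp(2^(2/3)*a/2) - 4*a + (C1*sin(2^(2/3)*sqrt(3)*a/4) + C2*cos(2^(2/3)*sqrt(3)*a/4))*exp(-2^(2/3)*a/4) - 2


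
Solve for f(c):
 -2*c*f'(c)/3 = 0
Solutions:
 f(c) = C1


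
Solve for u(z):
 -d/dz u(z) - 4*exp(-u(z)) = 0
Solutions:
 u(z) = log(C1 - 4*z)


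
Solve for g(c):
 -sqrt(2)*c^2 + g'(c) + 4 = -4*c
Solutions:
 g(c) = C1 + sqrt(2)*c^3/3 - 2*c^2 - 4*c


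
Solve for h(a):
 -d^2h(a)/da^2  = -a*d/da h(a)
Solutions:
 h(a) = C1 + C2*erfi(sqrt(2)*a/2)


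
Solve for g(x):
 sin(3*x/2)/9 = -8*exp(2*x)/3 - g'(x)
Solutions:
 g(x) = C1 - 4*exp(2*x)/3 + 2*cos(3*x/2)/27


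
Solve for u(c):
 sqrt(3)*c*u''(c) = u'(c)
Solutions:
 u(c) = C1 + C2*c^(sqrt(3)/3 + 1)


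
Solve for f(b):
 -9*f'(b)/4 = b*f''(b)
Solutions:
 f(b) = C1 + C2/b^(5/4)


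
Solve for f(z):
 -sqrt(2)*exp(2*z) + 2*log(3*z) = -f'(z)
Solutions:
 f(z) = C1 - 2*z*log(z) + 2*z*(1 - log(3)) + sqrt(2)*exp(2*z)/2


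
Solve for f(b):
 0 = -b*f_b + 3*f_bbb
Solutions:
 f(b) = C1 + Integral(C2*airyai(3^(2/3)*b/3) + C3*airybi(3^(2/3)*b/3), b)


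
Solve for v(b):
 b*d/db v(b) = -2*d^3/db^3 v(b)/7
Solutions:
 v(b) = C1 + Integral(C2*airyai(-2^(2/3)*7^(1/3)*b/2) + C3*airybi(-2^(2/3)*7^(1/3)*b/2), b)


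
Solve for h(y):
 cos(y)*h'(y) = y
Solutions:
 h(y) = C1 + Integral(y/cos(y), y)


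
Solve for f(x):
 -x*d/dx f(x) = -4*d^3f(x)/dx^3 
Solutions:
 f(x) = C1 + Integral(C2*airyai(2^(1/3)*x/2) + C3*airybi(2^(1/3)*x/2), x)


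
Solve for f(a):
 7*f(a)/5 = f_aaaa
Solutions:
 f(a) = C1*exp(-5^(3/4)*7^(1/4)*a/5) + C2*exp(5^(3/4)*7^(1/4)*a/5) + C3*sin(5^(3/4)*7^(1/4)*a/5) + C4*cos(5^(3/4)*7^(1/4)*a/5)


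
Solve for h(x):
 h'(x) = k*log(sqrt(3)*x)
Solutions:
 h(x) = C1 + k*x*log(x) - k*x + k*x*log(3)/2


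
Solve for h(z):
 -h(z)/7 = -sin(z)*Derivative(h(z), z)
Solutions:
 h(z) = C1*(cos(z) - 1)^(1/14)/(cos(z) + 1)^(1/14)


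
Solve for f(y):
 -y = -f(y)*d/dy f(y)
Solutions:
 f(y) = -sqrt(C1 + y^2)
 f(y) = sqrt(C1 + y^2)


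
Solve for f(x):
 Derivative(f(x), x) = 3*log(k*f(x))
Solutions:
 li(k*f(x))/k = C1 + 3*x


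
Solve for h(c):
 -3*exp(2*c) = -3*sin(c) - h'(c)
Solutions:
 h(c) = C1 + 3*exp(2*c)/2 + 3*cos(c)


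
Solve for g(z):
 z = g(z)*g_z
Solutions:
 g(z) = -sqrt(C1 + z^2)
 g(z) = sqrt(C1 + z^2)


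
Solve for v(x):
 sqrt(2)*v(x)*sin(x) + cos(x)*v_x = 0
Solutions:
 v(x) = C1*cos(x)^(sqrt(2))


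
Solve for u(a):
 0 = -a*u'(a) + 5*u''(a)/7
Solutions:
 u(a) = C1 + C2*erfi(sqrt(70)*a/10)


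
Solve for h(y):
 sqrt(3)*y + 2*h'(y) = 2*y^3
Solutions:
 h(y) = C1 + y^4/4 - sqrt(3)*y^2/4


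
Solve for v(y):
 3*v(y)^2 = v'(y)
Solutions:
 v(y) = -1/(C1 + 3*y)


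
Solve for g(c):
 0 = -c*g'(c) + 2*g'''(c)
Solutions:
 g(c) = C1 + Integral(C2*airyai(2^(2/3)*c/2) + C3*airybi(2^(2/3)*c/2), c)


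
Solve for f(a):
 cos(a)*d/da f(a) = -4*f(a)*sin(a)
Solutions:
 f(a) = C1*cos(a)^4


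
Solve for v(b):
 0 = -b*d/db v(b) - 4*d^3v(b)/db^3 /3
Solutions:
 v(b) = C1 + Integral(C2*airyai(-6^(1/3)*b/2) + C3*airybi(-6^(1/3)*b/2), b)


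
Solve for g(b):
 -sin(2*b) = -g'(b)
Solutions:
 g(b) = C1 - cos(2*b)/2


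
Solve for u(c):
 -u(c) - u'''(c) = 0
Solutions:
 u(c) = C3*exp(-c) + (C1*sin(sqrt(3)*c/2) + C2*cos(sqrt(3)*c/2))*exp(c/2)


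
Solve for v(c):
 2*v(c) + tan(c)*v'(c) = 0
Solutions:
 v(c) = C1/sin(c)^2


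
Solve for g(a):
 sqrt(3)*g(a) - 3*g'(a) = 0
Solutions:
 g(a) = C1*exp(sqrt(3)*a/3)


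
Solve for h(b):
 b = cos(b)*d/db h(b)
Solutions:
 h(b) = C1 + Integral(b/cos(b), b)


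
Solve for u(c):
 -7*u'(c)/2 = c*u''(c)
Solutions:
 u(c) = C1 + C2/c^(5/2)


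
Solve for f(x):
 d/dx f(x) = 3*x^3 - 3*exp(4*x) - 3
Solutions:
 f(x) = C1 + 3*x^4/4 - 3*x - 3*exp(4*x)/4


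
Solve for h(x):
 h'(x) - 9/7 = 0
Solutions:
 h(x) = C1 + 9*x/7


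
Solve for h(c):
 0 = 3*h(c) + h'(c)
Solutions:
 h(c) = C1*exp(-3*c)


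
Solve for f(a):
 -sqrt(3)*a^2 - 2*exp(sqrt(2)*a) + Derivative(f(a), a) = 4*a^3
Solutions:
 f(a) = C1 + a^4 + sqrt(3)*a^3/3 + sqrt(2)*exp(sqrt(2)*a)


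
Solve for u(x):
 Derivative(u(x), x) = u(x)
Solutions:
 u(x) = C1*exp(x)


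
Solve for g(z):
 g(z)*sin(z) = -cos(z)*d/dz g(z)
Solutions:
 g(z) = C1*cos(z)


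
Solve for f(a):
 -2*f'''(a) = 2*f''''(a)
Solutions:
 f(a) = C1 + C2*a + C3*a^2 + C4*exp(-a)


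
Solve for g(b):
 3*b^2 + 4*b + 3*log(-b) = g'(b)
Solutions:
 g(b) = C1 + b^3 + 2*b^2 + 3*b*log(-b) - 3*b


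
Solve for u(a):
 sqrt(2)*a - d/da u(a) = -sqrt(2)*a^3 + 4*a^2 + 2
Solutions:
 u(a) = C1 + sqrt(2)*a^4/4 - 4*a^3/3 + sqrt(2)*a^2/2 - 2*a


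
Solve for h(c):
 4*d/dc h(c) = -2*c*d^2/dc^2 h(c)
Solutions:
 h(c) = C1 + C2/c


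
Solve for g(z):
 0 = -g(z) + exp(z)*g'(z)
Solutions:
 g(z) = C1*exp(-exp(-z))


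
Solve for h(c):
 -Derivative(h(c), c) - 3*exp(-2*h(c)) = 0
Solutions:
 h(c) = log(-sqrt(C1 - 6*c))
 h(c) = log(C1 - 6*c)/2


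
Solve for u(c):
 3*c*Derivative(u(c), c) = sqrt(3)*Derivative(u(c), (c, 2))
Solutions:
 u(c) = C1 + C2*erfi(sqrt(2)*3^(1/4)*c/2)


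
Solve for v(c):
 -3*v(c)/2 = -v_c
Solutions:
 v(c) = C1*exp(3*c/2)


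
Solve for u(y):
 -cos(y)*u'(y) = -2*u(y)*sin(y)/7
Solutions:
 u(y) = C1/cos(y)^(2/7)


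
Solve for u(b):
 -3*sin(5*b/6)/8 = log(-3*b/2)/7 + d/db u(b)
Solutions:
 u(b) = C1 - b*log(-b)/7 - b*log(3)/7 + b*log(2)/7 + b/7 + 9*cos(5*b/6)/20


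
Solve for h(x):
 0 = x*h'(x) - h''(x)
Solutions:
 h(x) = C1 + C2*erfi(sqrt(2)*x/2)


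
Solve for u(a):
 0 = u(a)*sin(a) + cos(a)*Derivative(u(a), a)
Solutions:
 u(a) = C1*cos(a)


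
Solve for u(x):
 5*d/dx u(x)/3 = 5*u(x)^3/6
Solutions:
 u(x) = -sqrt(-1/(C1 + x))
 u(x) = sqrt(-1/(C1 + x))


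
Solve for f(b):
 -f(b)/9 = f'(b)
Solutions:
 f(b) = C1*exp(-b/9)


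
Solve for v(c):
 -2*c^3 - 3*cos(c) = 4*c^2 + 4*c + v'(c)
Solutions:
 v(c) = C1 - c^4/2 - 4*c^3/3 - 2*c^2 - 3*sin(c)


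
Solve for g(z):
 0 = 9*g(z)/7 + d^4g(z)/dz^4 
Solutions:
 g(z) = (C1*sin(sqrt(6)*7^(3/4)*z/14) + C2*cos(sqrt(6)*7^(3/4)*z/14))*exp(-sqrt(6)*7^(3/4)*z/14) + (C3*sin(sqrt(6)*7^(3/4)*z/14) + C4*cos(sqrt(6)*7^(3/4)*z/14))*exp(sqrt(6)*7^(3/4)*z/14)


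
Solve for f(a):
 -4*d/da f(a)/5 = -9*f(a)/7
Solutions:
 f(a) = C1*exp(45*a/28)


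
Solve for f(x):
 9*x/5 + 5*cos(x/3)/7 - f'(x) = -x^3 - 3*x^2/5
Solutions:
 f(x) = C1 + x^4/4 + x^3/5 + 9*x^2/10 + 15*sin(x/3)/7


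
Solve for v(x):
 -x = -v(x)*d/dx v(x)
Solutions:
 v(x) = -sqrt(C1 + x^2)
 v(x) = sqrt(C1 + x^2)


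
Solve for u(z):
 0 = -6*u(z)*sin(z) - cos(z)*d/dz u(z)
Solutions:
 u(z) = C1*cos(z)^6


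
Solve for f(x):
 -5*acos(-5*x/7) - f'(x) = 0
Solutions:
 f(x) = C1 - 5*x*acos(-5*x/7) - sqrt(49 - 25*x^2)


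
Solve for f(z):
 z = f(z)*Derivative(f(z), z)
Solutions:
 f(z) = -sqrt(C1 + z^2)
 f(z) = sqrt(C1 + z^2)


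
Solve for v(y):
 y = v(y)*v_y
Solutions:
 v(y) = -sqrt(C1 + y^2)
 v(y) = sqrt(C1 + y^2)


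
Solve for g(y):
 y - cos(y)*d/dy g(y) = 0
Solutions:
 g(y) = C1 + Integral(y/cos(y), y)


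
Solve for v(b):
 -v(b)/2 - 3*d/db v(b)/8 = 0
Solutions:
 v(b) = C1*exp(-4*b/3)


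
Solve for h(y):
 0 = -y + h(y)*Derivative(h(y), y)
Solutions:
 h(y) = -sqrt(C1 + y^2)
 h(y) = sqrt(C1 + y^2)


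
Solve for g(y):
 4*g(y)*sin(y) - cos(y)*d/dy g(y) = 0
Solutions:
 g(y) = C1/cos(y)^4


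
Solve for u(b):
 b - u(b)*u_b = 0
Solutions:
 u(b) = -sqrt(C1 + b^2)
 u(b) = sqrt(C1 + b^2)


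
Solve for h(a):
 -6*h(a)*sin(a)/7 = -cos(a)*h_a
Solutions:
 h(a) = C1/cos(a)^(6/7)


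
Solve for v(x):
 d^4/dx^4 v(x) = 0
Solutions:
 v(x) = C1 + C2*x + C3*x^2 + C4*x^3


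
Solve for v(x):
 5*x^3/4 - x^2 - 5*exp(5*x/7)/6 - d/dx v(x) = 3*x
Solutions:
 v(x) = C1 + 5*x^4/16 - x^3/3 - 3*x^2/2 - 7*exp(5*x/7)/6


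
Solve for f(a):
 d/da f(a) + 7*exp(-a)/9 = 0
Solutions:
 f(a) = C1 + 7*exp(-a)/9


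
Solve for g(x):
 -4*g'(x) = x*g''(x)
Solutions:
 g(x) = C1 + C2/x^3


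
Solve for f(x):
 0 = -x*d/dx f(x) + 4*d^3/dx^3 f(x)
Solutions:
 f(x) = C1 + Integral(C2*airyai(2^(1/3)*x/2) + C3*airybi(2^(1/3)*x/2), x)


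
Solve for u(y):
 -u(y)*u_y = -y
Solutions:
 u(y) = -sqrt(C1 + y^2)
 u(y) = sqrt(C1 + y^2)


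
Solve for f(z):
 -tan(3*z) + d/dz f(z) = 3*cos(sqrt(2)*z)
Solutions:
 f(z) = C1 - log(cos(3*z))/3 + 3*sqrt(2)*sin(sqrt(2)*z)/2


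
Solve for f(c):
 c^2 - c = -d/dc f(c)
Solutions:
 f(c) = C1 - c^3/3 + c^2/2


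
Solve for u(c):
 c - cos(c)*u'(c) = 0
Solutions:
 u(c) = C1 + Integral(c/cos(c), c)


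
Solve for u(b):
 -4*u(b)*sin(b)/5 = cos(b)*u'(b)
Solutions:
 u(b) = C1*cos(b)^(4/5)


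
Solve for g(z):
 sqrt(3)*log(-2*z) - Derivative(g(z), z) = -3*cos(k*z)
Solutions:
 g(z) = C1 + sqrt(3)*z*(log(-z) - 1) + sqrt(3)*z*log(2) + 3*Piecewise((sin(k*z)/k, Ne(k, 0)), (z, True))


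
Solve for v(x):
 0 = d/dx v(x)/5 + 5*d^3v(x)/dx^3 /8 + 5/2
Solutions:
 v(x) = C1 + C2*sin(2*sqrt(2)*x/5) + C3*cos(2*sqrt(2)*x/5) - 25*x/2


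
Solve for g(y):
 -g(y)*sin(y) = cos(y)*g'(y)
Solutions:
 g(y) = C1*cos(y)


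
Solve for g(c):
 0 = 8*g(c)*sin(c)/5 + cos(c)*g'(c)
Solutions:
 g(c) = C1*cos(c)^(8/5)


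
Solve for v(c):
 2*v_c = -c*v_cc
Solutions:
 v(c) = C1 + C2/c


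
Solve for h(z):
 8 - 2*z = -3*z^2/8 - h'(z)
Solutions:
 h(z) = C1 - z^3/8 + z^2 - 8*z


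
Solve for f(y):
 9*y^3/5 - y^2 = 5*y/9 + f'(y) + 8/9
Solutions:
 f(y) = C1 + 9*y^4/20 - y^3/3 - 5*y^2/18 - 8*y/9


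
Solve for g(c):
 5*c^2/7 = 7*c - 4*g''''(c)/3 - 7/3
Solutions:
 g(c) = C1 + C2*c + C3*c^2 + C4*c^3 - c^6/672 + 7*c^5/160 - 7*c^4/96


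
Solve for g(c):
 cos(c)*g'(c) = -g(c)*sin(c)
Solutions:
 g(c) = C1*cos(c)


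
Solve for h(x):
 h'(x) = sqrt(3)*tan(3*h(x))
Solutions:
 h(x) = -asin(C1*exp(3*sqrt(3)*x))/3 + pi/3
 h(x) = asin(C1*exp(3*sqrt(3)*x))/3


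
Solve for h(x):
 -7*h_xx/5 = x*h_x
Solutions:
 h(x) = C1 + C2*erf(sqrt(70)*x/14)


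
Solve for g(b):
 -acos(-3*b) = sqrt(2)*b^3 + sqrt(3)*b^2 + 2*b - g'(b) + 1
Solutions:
 g(b) = C1 + sqrt(2)*b^4/4 + sqrt(3)*b^3/3 + b^2 + b*acos(-3*b) + b + sqrt(1 - 9*b^2)/3


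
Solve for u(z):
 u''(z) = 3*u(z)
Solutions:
 u(z) = C1*exp(-sqrt(3)*z) + C2*exp(sqrt(3)*z)


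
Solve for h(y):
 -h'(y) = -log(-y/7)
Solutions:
 h(y) = C1 + y*log(-y) + y*(-log(7) - 1)


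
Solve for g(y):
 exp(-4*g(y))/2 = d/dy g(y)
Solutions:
 g(y) = log(-I*(C1 + 2*y)^(1/4))
 g(y) = log(I*(C1 + 2*y)^(1/4))
 g(y) = log(-(C1 + 2*y)^(1/4))
 g(y) = log(C1 + 2*y)/4


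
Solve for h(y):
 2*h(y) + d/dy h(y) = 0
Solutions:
 h(y) = C1*exp(-2*y)


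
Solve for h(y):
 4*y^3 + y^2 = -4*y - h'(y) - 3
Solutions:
 h(y) = C1 - y^4 - y^3/3 - 2*y^2 - 3*y


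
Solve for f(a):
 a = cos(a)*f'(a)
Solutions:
 f(a) = C1 + Integral(a/cos(a), a)


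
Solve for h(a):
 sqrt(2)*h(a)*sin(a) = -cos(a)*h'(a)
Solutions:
 h(a) = C1*cos(a)^(sqrt(2))


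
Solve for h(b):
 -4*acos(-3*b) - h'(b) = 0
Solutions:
 h(b) = C1 - 4*b*acos(-3*b) - 4*sqrt(1 - 9*b^2)/3


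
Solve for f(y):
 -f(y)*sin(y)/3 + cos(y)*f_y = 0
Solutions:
 f(y) = C1/cos(y)^(1/3)


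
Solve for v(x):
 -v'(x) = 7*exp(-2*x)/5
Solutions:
 v(x) = C1 + 7*exp(-2*x)/10


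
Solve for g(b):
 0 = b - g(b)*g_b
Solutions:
 g(b) = -sqrt(C1 + b^2)
 g(b) = sqrt(C1 + b^2)


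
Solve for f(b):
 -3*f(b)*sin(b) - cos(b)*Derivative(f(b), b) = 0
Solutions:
 f(b) = C1*cos(b)^3


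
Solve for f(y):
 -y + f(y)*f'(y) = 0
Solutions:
 f(y) = -sqrt(C1 + y^2)
 f(y) = sqrt(C1 + y^2)


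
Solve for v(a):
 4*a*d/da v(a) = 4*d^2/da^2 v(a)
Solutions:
 v(a) = C1 + C2*erfi(sqrt(2)*a/2)


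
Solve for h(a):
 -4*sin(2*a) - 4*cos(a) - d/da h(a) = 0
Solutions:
 h(a) = C1 - 4*sin(a) + 2*cos(2*a)


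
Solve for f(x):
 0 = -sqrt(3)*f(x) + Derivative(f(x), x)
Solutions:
 f(x) = C1*exp(sqrt(3)*x)


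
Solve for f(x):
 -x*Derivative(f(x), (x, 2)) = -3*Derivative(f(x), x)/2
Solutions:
 f(x) = C1 + C2*x^(5/2)


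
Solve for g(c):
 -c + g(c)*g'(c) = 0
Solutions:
 g(c) = -sqrt(C1 + c^2)
 g(c) = sqrt(C1 + c^2)


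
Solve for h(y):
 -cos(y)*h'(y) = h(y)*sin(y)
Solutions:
 h(y) = C1*cos(y)


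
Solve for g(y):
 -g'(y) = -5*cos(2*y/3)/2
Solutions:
 g(y) = C1 + 15*sin(2*y/3)/4


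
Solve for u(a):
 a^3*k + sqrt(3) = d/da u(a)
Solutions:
 u(a) = C1 + a^4*k/4 + sqrt(3)*a


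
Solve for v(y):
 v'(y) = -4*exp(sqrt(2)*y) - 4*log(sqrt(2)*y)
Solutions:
 v(y) = C1 - 4*y*log(y) + 2*y*(2 - log(2)) - 2*sqrt(2)*exp(sqrt(2)*y)


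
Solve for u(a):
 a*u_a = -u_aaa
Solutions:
 u(a) = C1 + Integral(C2*airyai(-a) + C3*airybi(-a), a)


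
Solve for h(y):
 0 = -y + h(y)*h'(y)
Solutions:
 h(y) = -sqrt(C1 + y^2)
 h(y) = sqrt(C1 + y^2)


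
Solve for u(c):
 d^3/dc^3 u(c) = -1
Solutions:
 u(c) = C1 + C2*c + C3*c^2 - c^3/6


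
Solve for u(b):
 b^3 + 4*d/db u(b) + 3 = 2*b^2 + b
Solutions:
 u(b) = C1 - b^4/16 + b^3/6 + b^2/8 - 3*b/4


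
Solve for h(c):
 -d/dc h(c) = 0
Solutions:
 h(c) = C1


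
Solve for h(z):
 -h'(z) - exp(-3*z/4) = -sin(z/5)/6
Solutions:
 h(z) = C1 - 5*cos(z/5)/6 + 4*exp(-3*z/4)/3


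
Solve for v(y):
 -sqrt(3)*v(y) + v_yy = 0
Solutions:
 v(y) = C1*exp(-3^(1/4)*y) + C2*exp(3^(1/4)*y)


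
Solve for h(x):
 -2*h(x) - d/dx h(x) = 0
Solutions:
 h(x) = C1*exp(-2*x)


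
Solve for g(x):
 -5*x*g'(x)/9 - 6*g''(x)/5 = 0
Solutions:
 g(x) = C1 + C2*erf(5*sqrt(3)*x/18)


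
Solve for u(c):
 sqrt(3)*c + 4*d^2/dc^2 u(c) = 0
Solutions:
 u(c) = C1 + C2*c - sqrt(3)*c^3/24


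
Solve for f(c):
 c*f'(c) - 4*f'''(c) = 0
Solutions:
 f(c) = C1 + Integral(C2*airyai(2^(1/3)*c/2) + C3*airybi(2^(1/3)*c/2), c)


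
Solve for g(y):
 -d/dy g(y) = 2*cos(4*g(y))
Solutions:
 g(y) = -asin((C1 + exp(16*y))/(C1 - exp(16*y)))/4 + pi/4
 g(y) = asin((C1 + exp(16*y))/(C1 - exp(16*y)))/4


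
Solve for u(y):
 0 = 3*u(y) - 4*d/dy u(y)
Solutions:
 u(y) = C1*exp(3*y/4)


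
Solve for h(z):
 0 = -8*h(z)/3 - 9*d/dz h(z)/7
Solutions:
 h(z) = C1*exp(-56*z/27)


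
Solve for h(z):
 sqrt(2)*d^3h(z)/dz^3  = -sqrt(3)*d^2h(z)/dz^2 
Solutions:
 h(z) = C1 + C2*z + C3*exp(-sqrt(6)*z/2)


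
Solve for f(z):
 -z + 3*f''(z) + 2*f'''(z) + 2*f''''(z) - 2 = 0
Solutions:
 f(z) = C1 + C2*z + z^3/18 + 2*z^2/9 + (C3*sin(sqrt(5)*z/2) + C4*cos(sqrt(5)*z/2))*exp(-z/2)


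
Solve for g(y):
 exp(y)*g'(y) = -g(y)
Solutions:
 g(y) = C1*exp(exp(-y))


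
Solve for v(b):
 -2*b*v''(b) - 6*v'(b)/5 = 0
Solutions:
 v(b) = C1 + C2*b^(2/5)


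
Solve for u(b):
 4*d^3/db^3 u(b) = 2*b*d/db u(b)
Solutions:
 u(b) = C1 + Integral(C2*airyai(2^(2/3)*b/2) + C3*airybi(2^(2/3)*b/2), b)


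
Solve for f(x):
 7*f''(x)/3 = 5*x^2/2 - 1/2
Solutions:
 f(x) = C1 + C2*x + 5*x^4/56 - 3*x^2/28


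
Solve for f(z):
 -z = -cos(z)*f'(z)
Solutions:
 f(z) = C1 + Integral(z/cos(z), z)


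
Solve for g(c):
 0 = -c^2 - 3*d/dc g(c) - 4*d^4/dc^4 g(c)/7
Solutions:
 g(c) = C1 + C4*exp(-42^(1/3)*c/2) - c^3/9 + (C2*sin(14^(1/3)*3^(5/6)*c/4) + C3*cos(14^(1/3)*3^(5/6)*c/4))*exp(42^(1/3)*c/4)


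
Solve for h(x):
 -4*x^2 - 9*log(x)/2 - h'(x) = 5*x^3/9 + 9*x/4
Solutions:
 h(x) = C1 - 5*x^4/36 - 4*x^3/3 - 9*x^2/8 - 9*x*log(x)/2 + 9*x/2


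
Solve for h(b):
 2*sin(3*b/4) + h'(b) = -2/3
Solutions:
 h(b) = C1 - 2*b/3 + 8*cos(3*b/4)/3


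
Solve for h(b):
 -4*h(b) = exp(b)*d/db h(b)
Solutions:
 h(b) = C1*exp(4*exp(-b))


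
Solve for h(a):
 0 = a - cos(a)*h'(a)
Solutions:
 h(a) = C1 + Integral(a/cos(a), a)


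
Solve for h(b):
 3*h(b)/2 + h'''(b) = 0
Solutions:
 h(b) = C3*exp(-2^(2/3)*3^(1/3)*b/2) + (C1*sin(2^(2/3)*3^(5/6)*b/4) + C2*cos(2^(2/3)*3^(5/6)*b/4))*exp(2^(2/3)*3^(1/3)*b/4)


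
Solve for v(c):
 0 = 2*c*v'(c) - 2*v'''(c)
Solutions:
 v(c) = C1 + Integral(C2*airyai(c) + C3*airybi(c), c)


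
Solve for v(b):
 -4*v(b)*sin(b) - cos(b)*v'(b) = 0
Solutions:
 v(b) = C1*cos(b)^4


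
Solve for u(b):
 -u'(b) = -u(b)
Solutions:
 u(b) = C1*exp(b)


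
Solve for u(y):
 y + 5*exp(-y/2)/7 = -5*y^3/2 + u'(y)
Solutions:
 u(y) = C1 + 5*y^4/8 + y^2/2 - 10*exp(-y/2)/7


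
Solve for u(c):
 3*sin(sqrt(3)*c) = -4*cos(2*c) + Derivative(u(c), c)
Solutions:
 u(c) = C1 + 2*sin(2*c) - sqrt(3)*cos(sqrt(3)*c)


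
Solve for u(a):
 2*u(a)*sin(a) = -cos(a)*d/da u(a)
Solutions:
 u(a) = C1*cos(a)^2


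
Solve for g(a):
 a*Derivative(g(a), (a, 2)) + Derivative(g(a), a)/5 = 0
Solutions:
 g(a) = C1 + C2*a^(4/5)


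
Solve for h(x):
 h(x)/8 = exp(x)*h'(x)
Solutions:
 h(x) = C1*exp(-exp(-x)/8)


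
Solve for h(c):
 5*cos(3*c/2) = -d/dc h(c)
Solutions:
 h(c) = C1 - 10*sin(3*c/2)/3


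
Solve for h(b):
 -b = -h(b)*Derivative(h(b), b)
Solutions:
 h(b) = -sqrt(C1 + b^2)
 h(b) = sqrt(C1 + b^2)


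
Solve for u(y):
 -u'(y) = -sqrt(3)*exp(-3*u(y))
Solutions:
 u(y) = log(C1 + 3*sqrt(3)*y)/3
 u(y) = log((-3^(1/3) - 3^(5/6)*I)*(C1 + sqrt(3)*y)^(1/3)/2)
 u(y) = log((-3^(1/3) + 3^(5/6)*I)*(C1 + sqrt(3)*y)^(1/3)/2)


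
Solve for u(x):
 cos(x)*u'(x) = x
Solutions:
 u(x) = C1 + Integral(x/cos(x), x)


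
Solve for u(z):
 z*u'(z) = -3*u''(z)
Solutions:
 u(z) = C1 + C2*erf(sqrt(6)*z/6)


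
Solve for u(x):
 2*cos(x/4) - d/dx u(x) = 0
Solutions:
 u(x) = C1 + 8*sin(x/4)


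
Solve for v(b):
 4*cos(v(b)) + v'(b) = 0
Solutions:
 v(b) = pi - asin((C1 + exp(8*b))/(C1 - exp(8*b)))
 v(b) = asin((C1 + exp(8*b))/(C1 - exp(8*b)))


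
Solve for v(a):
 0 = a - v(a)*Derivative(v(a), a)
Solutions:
 v(a) = -sqrt(C1 + a^2)
 v(a) = sqrt(C1 + a^2)


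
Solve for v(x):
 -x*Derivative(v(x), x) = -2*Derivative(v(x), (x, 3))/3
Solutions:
 v(x) = C1 + Integral(C2*airyai(2^(2/3)*3^(1/3)*x/2) + C3*airybi(2^(2/3)*3^(1/3)*x/2), x)


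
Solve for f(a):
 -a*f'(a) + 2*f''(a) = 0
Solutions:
 f(a) = C1 + C2*erfi(a/2)


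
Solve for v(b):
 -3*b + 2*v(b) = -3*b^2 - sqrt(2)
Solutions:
 v(b) = -3*b^2/2 + 3*b/2 - sqrt(2)/2


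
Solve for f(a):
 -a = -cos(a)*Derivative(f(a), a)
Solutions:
 f(a) = C1 + Integral(a/cos(a), a)


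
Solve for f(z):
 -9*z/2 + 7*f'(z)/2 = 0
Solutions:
 f(z) = C1 + 9*z^2/14


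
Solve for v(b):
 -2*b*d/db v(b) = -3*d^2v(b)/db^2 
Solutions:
 v(b) = C1 + C2*erfi(sqrt(3)*b/3)


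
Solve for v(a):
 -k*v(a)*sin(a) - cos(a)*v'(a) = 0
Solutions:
 v(a) = C1*exp(k*log(cos(a)))


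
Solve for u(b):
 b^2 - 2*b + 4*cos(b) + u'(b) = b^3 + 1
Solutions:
 u(b) = C1 + b^4/4 - b^3/3 + b^2 + b - 4*sin(b)


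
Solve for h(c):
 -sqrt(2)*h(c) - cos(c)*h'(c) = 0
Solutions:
 h(c) = C1*(sin(c) - 1)^(sqrt(2)/2)/(sin(c) + 1)^(sqrt(2)/2)


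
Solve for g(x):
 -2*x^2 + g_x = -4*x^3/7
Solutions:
 g(x) = C1 - x^4/7 + 2*x^3/3


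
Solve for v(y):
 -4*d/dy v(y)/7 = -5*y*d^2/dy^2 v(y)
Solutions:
 v(y) = C1 + C2*y^(39/35)


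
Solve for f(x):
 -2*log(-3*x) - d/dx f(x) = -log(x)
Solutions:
 f(x) = C1 - x*log(x) + x*(-2*log(3) + 1 - 2*I*pi)


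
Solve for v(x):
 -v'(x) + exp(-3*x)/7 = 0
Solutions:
 v(x) = C1 - exp(-3*x)/21


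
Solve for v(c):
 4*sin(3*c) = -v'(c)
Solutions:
 v(c) = C1 + 4*cos(3*c)/3


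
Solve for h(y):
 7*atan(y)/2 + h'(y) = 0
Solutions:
 h(y) = C1 - 7*y*atan(y)/2 + 7*log(y^2 + 1)/4


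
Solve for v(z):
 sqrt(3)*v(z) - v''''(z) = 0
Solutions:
 v(z) = C1*exp(-3^(1/8)*z) + C2*exp(3^(1/8)*z) + C3*sin(3^(1/8)*z) + C4*cos(3^(1/8)*z)


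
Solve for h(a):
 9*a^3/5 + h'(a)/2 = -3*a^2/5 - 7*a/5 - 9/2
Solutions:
 h(a) = C1 - 9*a^4/10 - 2*a^3/5 - 7*a^2/5 - 9*a


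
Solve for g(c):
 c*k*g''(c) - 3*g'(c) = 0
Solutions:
 g(c) = C1 + c^(((re(k) + 3)*re(k) + im(k)^2)/(re(k)^2 + im(k)^2))*(C2*sin(3*log(c)*Abs(im(k))/(re(k)^2 + im(k)^2)) + C3*cos(3*log(c)*im(k)/(re(k)^2 + im(k)^2)))


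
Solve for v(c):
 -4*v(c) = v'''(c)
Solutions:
 v(c) = C3*exp(-2^(2/3)*c) + (C1*sin(2^(2/3)*sqrt(3)*c/2) + C2*cos(2^(2/3)*sqrt(3)*c/2))*exp(2^(2/3)*c/2)


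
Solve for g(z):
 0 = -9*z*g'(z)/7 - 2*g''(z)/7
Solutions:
 g(z) = C1 + C2*erf(3*z/2)


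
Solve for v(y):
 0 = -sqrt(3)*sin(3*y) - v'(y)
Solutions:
 v(y) = C1 + sqrt(3)*cos(3*y)/3


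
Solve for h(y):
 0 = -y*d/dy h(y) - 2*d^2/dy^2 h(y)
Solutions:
 h(y) = C1 + C2*erf(y/2)


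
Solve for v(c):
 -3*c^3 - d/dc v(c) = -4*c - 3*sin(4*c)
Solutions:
 v(c) = C1 - 3*c^4/4 + 2*c^2 - 3*cos(4*c)/4


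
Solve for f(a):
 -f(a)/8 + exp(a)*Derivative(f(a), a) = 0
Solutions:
 f(a) = C1*exp(-exp(-a)/8)


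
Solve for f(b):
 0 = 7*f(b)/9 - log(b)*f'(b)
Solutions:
 f(b) = C1*exp(7*li(b)/9)


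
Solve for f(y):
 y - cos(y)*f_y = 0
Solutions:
 f(y) = C1 + Integral(y/cos(y), y)


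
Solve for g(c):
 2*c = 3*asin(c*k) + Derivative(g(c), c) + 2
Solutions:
 g(c) = C1 + c^2 - 2*c - 3*Piecewise((c*asin(c*k) + sqrt(-c^2*k^2 + 1)/k, Ne(k, 0)), (0, True))


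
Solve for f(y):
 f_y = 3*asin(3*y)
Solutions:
 f(y) = C1 + 3*y*asin(3*y) + sqrt(1 - 9*y^2)


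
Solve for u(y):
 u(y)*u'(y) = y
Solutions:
 u(y) = -sqrt(C1 + y^2)
 u(y) = sqrt(C1 + y^2)


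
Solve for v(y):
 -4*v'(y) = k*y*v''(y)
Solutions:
 v(y) = C1 + y^(((re(k) - 4)*re(k) + im(k)^2)/(re(k)^2 + im(k)^2))*(C2*sin(4*log(y)*Abs(im(k))/(re(k)^2 + im(k)^2)) + C3*cos(4*log(y)*im(k)/(re(k)^2 + im(k)^2)))


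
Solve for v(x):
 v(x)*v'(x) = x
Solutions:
 v(x) = -sqrt(C1 + x^2)
 v(x) = sqrt(C1 + x^2)


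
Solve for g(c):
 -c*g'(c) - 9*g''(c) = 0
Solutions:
 g(c) = C1 + C2*erf(sqrt(2)*c/6)


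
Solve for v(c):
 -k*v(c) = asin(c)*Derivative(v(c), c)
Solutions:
 v(c) = C1*exp(-k*Integral(1/asin(c), c))


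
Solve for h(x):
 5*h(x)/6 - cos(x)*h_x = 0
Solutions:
 h(x) = C1*(sin(x) + 1)^(5/12)/(sin(x) - 1)^(5/12)


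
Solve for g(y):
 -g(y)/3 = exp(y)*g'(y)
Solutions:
 g(y) = C1*exp(exp(-y)/3)


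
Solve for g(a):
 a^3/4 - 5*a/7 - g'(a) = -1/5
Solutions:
 g(a) = C1 + a^4/16 - 5*a^2/14 + a/5


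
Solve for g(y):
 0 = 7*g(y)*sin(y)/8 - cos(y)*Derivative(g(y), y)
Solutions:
 g(y) = C1/cos(y)^(7/8)


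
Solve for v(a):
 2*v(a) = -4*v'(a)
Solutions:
 v(a) = C1*exp(-a/2)


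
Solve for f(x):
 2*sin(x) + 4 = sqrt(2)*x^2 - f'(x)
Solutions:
 f(x) = C1 + sqrt(2)*x^3/3 - 4*x + 2*cos(x)


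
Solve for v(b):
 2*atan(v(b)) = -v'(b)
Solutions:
 Integral(1/atan(_y), (_y, v(b))) = C1 - 2*b


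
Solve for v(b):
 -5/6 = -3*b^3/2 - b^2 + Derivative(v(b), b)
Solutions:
 v(b) = C1 + 3*b^4/8 + b^3/3 - 5*b/6


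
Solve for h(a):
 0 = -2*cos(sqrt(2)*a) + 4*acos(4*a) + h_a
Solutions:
 h(a) = C1 - 4*a*acos(4*a) + sqrt(1 - 16*a^2) + sqrt(2)*sin(sqrt(2)*a)


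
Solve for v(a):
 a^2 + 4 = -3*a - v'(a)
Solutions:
 v(a) = C1 - a^3/3 - 3*a^2/2 - 4*a


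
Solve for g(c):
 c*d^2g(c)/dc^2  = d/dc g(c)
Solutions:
 g(c) = C1 + C2*c^2


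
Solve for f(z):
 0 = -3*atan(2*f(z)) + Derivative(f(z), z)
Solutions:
 Integral(1/atan(2*_y), (_y, f(z))) = C1 + 3*z


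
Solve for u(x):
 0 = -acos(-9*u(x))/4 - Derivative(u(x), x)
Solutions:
 Integral(1/acos(-9*_y), (_y, u(x))) = C1 - x/4


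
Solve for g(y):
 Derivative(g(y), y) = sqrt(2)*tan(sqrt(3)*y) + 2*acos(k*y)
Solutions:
 g(y) = C1 + 2*Piecewise((y*acos(k*y) - sqrt(-k^2*y^2 + 1)/k, Ne(k, 0)), (pi*y/2, True)) - sqrt(6)*log(cos(sqrt(3)*y))/3


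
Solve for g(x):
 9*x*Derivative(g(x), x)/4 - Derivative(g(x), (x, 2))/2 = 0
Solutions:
 g(x) = C1 + C2*erfi(3*x/2)


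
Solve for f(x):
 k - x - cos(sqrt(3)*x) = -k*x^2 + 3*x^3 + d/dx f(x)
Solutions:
 f(x) = C1 + k*x^3/3 + k*x - 3*x^4/4 - x^2/2 - sqrt(3)*sin(sqrt(3)*x)/3


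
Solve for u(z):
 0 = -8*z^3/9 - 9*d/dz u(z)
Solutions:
 u(z) = C1 - 2*z^4/81


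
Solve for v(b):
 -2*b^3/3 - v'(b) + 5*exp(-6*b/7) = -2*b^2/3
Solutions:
 v(b) = C1 - b^4/6 + 2*b^3/9 - 35*exp(-6*b/7)/6
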